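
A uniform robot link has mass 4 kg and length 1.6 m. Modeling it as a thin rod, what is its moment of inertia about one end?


I = (1/3) * m * L^2
= (1/3) * 4 * 1.6^2
= 0.333333 * 4 * 2.56
= 3.4133 kg*m^2


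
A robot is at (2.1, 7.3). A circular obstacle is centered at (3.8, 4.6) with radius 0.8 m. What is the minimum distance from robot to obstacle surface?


center_dist = sqrt((2.1-3.8)^2 + (7.3-4.6)^2)
= sqrt(2.89 + 7.29)
= 3.1906
min_dist = center_dist - radius = 3.1906 - 0.8 = 2.3906 m


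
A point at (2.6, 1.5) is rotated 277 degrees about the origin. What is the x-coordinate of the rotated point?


x' = x*cos(theta) - y*sin(theta)
cos(277 deg) = 0.1219, sin(277 deg) = -0.9925
x' = 2.6 * 0.1219 - 1.5 * -0.9925
= 0.3169 - -1.4888
= 1.8057


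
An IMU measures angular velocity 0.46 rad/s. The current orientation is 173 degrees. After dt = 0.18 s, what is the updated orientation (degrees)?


delta_theta = w * dt = 0.46 * 0.18 = 0.0828 rad
= 4.7441 deg
theta_new = 173 + 4.7441 = 177.7441 deg


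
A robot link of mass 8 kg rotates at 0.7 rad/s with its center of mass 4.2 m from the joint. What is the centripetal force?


F = m * omega^2 * r
= 8 * 0.7^2 * 4.2
= 8 * 0.49 * 4.2
= 16.464 N


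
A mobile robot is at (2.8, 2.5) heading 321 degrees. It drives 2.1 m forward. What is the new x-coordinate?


x_new = x0 + d*cos(theta)
= 2.8 + 2.1*cos(321)
= 2.8 + 1.632
= 4.432


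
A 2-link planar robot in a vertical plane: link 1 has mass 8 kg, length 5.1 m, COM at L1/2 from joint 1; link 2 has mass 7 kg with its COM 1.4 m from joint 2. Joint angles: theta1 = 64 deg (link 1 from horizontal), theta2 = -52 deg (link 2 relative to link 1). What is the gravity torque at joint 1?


Horizontal distance from joint 1 to link-1 COM:
  x_c1 = (L1/2)*cos(t1) = 2.55 * 0.4384 = 1.1178 m
Horizontal distance from joint 1 to link-2 COM:
  x_c2 = L1*cos(t1) + Lc2*cos(t1+t2)
       = 5.1*0.4384 + 1.4*0.9781 = 3.6051 m
tau1 = m1*g*x_c1 + m2*g*x_c2
     = 8*9.81*1.1178 + 7*9.81*3.6051
     = 87.7286 + 247.5622
     = 335.2908 Nm


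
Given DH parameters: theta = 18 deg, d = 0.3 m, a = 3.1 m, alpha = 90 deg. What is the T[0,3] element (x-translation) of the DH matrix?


T[0,3] = a * cos(theta)
= 3.1 * cos(18 deg)
= 3.1 * 0.9511
= 2.9483


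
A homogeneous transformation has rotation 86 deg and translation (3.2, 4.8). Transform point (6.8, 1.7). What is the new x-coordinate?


x' = cos(theta)*px - sin(theta)*py + tx
= 0.0698*6.8 - 0.9976*1.7 + 3.2
= 1.9785


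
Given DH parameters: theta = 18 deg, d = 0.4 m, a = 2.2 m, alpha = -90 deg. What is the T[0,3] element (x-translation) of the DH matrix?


T[0,3] = a * cos(theta)
= 2.2 * cos(18 deg)
= 2.2 * 0.9511
= 2.0923


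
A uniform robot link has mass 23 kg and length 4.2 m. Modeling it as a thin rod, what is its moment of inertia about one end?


I = (1/3) * m * L^2
= (1/3) * 23 * 4.2^2
= 0.333333 * 23 * 17.64
= 135.24 kg*m^2


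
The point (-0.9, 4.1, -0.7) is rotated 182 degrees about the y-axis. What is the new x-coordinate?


Rotation about y-axis: x' = x*cos(theta) + z*sin(theta)
= -0.9 * -0.9994 + -0.7 * -0.0349
= 0.9239


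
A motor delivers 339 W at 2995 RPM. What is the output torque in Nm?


omega = 2995 * 2*pi/60 = 313.6357 rad/s
tau = P / omega = 339 / 313.6357
= 1.0809 Nm


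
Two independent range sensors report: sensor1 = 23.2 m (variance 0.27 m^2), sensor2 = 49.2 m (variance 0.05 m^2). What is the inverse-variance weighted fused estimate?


w1 = (1/var1) / (1/var1 + 1/var2)
   = 3.7037 / (3.7037 + 20.0) = 0.1562
w2 = 1 - w1 = 0.8438
fused = w1*s1 + w2*s2 = 3.625 + 41.5125
= 45.1375 m


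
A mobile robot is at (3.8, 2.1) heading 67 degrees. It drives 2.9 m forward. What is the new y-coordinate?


y_new = y0 + d*sin(theta)
= 2.1 + 2.9*sin(67)
= 2.1 + 2.6695
= 4.7695


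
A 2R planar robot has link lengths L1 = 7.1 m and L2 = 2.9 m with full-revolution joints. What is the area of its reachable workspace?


r_max = L1 + L2 = 10.0 m
r_min = |L1 - L2| = 4.2 m
Area = pi*(r_max^2 - r_min^2)
= pi*(100.0 - 17.64)
= pi * 82.36
= 258.7416 m^2


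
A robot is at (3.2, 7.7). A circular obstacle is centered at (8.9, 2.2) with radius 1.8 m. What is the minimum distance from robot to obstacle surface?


center_dist = sqrt((3.2-8.9)^2 + (7.7-2.2)^2)
= sqrt(32.49 + 30.25)
= 7.9209
min_dist = center_dist - radius = 7.9209 - 1.8 = 6.1209 m


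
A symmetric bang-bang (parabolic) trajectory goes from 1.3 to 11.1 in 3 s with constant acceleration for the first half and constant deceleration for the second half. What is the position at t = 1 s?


Symmetric rest-to-rest: each phase covers (pf-p0)/2 in time T/2. 0.5*a*(T/2)^2 = (pf-p0)/2 => a = 4*(pf-p0)/T^2
a = 4*(11.1-1.3)/3^2 = 4.3556
t = 1 is in the acceleration phase (t <= T/2).
p = p0 + 0.5*a*t^2 = 1.3 + 0.5*4.3556*1^2
= 3.4778


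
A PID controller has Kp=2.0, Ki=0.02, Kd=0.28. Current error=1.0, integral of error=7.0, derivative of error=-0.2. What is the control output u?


u = Kp*e + Ki*int(e) + Kd*de/dt
= 2.0*1.0 + 0.02*7.0 + 0.28*(-0.2)
= 2.0 + 0.14 + -0.056
= 2.084


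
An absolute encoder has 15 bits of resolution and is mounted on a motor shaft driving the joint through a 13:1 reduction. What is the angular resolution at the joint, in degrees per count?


counts = 2^15 = 32768
effective counts at joint = 32768 * 13 = 425984
resolution = 360 / 425984
= 8.4510e-04 deg/count


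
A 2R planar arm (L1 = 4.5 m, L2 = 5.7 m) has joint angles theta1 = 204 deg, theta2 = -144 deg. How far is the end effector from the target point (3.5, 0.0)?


End effector via forward kinematics:
x = L1*cos(t1) + L2*cos(t1+t2) = -1.261
y = L1*sin(t1) + L2*sin(t1+t2) = 3.106
Distance to target:
d = sqrt((3.5 - -1.261)^2 + (0.0 - 3.106)^2)
= sqrt(22.6667 + 9.6474)
= 5.6846 m


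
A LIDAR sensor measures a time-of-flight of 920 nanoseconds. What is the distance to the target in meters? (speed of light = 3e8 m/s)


tof = 920 ns = 9.2e-07 s
dist = c * tof / 2
= 3e8 * 9.2e-07 / 2
= 138.0 m


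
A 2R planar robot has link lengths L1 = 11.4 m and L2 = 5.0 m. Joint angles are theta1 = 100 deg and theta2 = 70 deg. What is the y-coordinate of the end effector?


Convert angles to radians: theta1 = 1.7453, theta2 = 1.2217
y = L1*sin(theta1) + L2*sin(theta1+theta2)
y = 11.2268 + 0.8682
y = 12.095


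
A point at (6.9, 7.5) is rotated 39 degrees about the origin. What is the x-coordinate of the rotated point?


x' = x*cos(theta) - y*sin(theta)
cos(39 deg) = 0.7771, sin(39 deg) = 0.6293
x' = 6.9 * 0.7771 - 7.5 * 0.6293
= 5.3623 - 4.7199
= 0.6424


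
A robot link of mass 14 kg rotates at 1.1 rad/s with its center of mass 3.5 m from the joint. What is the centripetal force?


F = m * omega^2 * r
= 14 * 1.1^2 * 3.5
= 14 * 1.21 * 3.5
= 59.29 N


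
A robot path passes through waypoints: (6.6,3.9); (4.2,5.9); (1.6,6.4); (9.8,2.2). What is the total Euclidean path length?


Segment lengths:
  seg1 = sqrt((-2.4)^2 + (2.0)^2) = 3.1241
  seg2 = sqrt((-2.6)^2 + (0.5)^2) = 2.6476
  seg3 = sqrt((8.2)^2 + (-4.2)^2) = 9.213
Total = 14.9848


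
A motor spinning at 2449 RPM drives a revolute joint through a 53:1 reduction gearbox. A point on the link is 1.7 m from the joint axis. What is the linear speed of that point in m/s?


omega_motor = 2449 * 2*pi/60 = 256.4587 rad/s
omega_joint = omega_motor / 53 = 4.8388 rad/s
v = omega_joint * r = 4.8388 * 1.7
= 8.226 m/s


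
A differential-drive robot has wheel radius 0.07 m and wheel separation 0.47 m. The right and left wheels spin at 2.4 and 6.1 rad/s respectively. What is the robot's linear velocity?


vR = r*wR = 0.07*2.4 = 0.168 m/s
vL = r*wL = 0.07*6.1 = 0.427 m/s
v = (vR+vL)/2 = 0.2975 m/s
omega = (vR-vL)/L = -0.5511 rad/s
linear velocity = 0.2975 m/s


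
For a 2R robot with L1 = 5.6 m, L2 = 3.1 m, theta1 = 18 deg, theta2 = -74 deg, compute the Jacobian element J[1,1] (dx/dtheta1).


J[1,1] = -L1*sin(t1) - L2*sin(t1+t2)
= -5.6*sin(18) - 3.1*sin(-56)
= 0.8395


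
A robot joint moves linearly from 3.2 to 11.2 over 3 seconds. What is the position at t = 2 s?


s = t/T = 2/3 = 0.6667
p(t) = p0 + (pf-p0)*s
= 3.2 + (11.2 - 3.2) * 0.6667
= 8.5333


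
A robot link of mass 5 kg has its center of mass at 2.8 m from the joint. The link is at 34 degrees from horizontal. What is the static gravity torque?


tau = m*g*L*cos(angle)
= 5 * 9.81 * 2.8 * cos(34 deg)
= 5 * 9.81 * 2.8 * 0.829
= 113.86 Nm


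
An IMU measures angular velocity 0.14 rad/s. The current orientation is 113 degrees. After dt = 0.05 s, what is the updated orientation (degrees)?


delta_theta = w * dt = 0.14 * 0.05 = 0.007 rad
= 0.4011 deg
theta_new = 113 + 0.4011 = 113.4011 deg


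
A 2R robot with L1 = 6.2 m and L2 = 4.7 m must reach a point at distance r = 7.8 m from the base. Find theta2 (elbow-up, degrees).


cos(theta2) = (r^2 - L1^2 - L2^2) / (2*L1*L2)
cos(theta2) = (60.84 - 38.44 - 22.09) / 58.28
cos(theta2) = 0.005319
theta2 = 89.6952 degrees


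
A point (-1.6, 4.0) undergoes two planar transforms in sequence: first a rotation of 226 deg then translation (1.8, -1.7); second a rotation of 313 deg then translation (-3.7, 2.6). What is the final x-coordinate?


After transform 1:
x1 = cos(226)*-1.6 - sin(226)*4.0 + 1.8 = 5.7888
y1 = sin(226)*-1.6 + cos(226)*4.0 + -1.7 = -3.3277
After transform 2:
x2 = cos(313)*5.7888 - sin(313)*-3.3277 + -3.7
= -2.1858


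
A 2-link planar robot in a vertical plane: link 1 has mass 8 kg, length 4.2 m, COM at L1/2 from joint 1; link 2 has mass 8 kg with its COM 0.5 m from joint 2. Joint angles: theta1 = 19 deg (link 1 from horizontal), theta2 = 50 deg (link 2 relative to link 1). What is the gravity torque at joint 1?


Horizontal distance from joint 1 to link-1 COM:
  x_c1 = (L1/2)*cos(t1) = 2.1 * 0.9455 = 1.9856 m
Horizontal distance from joint 1 to link-2 COM:
  x_c2 = L1*cos(t1) + Lc2*cos(t1+t2)
       = 4.2*0.9455 + 0.5*0.3584 = 4.1504 m
tau1 = m1*g*x_c1 + m2*g*x_c2
     = 8*9.81*1.9856 + 8*9.81*4.1504
     = 155.829 + 325.7204
     = 481.5494 Nm


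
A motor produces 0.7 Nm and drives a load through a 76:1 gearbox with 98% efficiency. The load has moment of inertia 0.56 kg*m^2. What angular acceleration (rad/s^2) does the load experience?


tau_out = tau_motor * N * eta
= 0.7 * 76 * 0.98 = 52.136 Nm
alpha = tau_out / I = 52.136 / 0.56
= 93.1 rad/s^2


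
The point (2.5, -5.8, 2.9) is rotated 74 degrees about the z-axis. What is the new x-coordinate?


Rotation about z-axis: x' = x*cos(theta) - y*sin(theta)
= 2.5 * 0.2756 - -5.8 * 0.9613
= 6.2644


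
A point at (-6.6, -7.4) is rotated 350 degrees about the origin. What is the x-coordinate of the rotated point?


x' = x*cos(theta) - y*sin(theta)
cos(350 deg) = 0.9848, sin(350 deg) = -0.1736
x' = -6.6 * 0.9848 - -7.4 * -0.1736
= -6.4997 - 1.285
= -7.7847


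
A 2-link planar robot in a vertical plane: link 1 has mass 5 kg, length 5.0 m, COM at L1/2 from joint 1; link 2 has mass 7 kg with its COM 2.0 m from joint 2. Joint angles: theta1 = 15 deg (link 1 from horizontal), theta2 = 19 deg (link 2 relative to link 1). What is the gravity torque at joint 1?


Horizontal distance from joint 1 to link-1 COM:
  x_c1 = (L1/2)*cos(t1) = 2.5 * 0.9659 = 2.4148 m
Horizontal distance from joint 1 to link-2 COM:
  x_c2 = L1*cos(t1) + Lc2*cos(t1+t2)
       = 5.0*0.9659 + 2.0*0.829 = 6.4877 m
tau1 = m1*g*x_c1 + m2*g*x_c2
     = 5*9.81*2.4148 + 7*9.81*6.4877
     = 118.4467 + 445.5107
     = 563.9573 Nm


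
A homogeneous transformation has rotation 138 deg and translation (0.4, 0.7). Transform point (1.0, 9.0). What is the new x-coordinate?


x' = cos(theta)*px - sin(theta)*py + tx
= -0.7431*1.0 - 0.6691*9.0 + 0.4
= -6.3653


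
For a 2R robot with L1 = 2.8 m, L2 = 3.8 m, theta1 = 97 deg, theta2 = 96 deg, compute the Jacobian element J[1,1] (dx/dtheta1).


J[1,1] = -L1*sin(t1) - L2*sin(t1+t2)
= -2.8*sin(97) - 3.8*sin(193)
= -1.9243


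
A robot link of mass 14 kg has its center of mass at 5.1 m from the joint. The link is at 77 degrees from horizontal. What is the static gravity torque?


tau = m*g*L*cos(angle)
= 14 * 9.81 * 5.1 * cos(77 deg)
= 14 * 9.81 * 5.1 * 0.225
= 157.5634 Nm


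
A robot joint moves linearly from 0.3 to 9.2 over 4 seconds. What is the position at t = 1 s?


s = t/T = 1/4 = 0.25
p(t) = p0 + (pf-p0)*s
= 0.3 + (9.2 - 0.3) * 0.25
= 2.525


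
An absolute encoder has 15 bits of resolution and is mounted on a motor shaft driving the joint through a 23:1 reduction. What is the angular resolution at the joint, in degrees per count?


counts = 2^15 = 32768
effective counts at joint = 32768 * 23 = 753664
resolution = 360 / 753664
= 4.7767e-04 deg/count


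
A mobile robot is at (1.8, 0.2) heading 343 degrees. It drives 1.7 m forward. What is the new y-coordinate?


y_new = y0 + d*sin(theta)
= 0.2 + 1.7*sin(343)
= 0.2 + -0.497
= -0.297


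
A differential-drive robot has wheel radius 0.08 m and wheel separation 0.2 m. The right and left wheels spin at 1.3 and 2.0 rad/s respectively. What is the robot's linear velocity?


vR = r*wR = 0.08*1.3 = 0.104 m/s
vL = r*wL = 0.08*2.0 = 0.16 m/s
v = (vR+vL)/2 = 0.132 m/s
omega = (vR-vL)/L = -0.28 rad/s
linear velocity = 0.132 m/s


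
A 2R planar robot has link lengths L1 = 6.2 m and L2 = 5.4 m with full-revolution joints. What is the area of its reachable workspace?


r_max = L1 + L2 = 11.6 m
r_min = |L1 - L2| = 0.8 m
Area = pi*(r_max^2 - r_min^2)
= pi*(134.56 - 0.64)
= pi * 133.92
= 420.7221 m^2


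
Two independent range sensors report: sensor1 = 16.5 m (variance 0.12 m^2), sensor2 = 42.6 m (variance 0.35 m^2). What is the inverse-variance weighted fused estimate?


w1 = (1/var1) / (1/var1 + 1/var2)
   = 8.3333 / (8.3333 + 2.8571) = 0.7447
w2 = 1 - w1 = 0.2553
fused = w1*s1 + w2*s2 = 12.2872 + 10.8766
= 23.1638 m


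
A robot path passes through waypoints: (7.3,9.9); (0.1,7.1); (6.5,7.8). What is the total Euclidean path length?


Segment lengths:
  seg1 = sqrt((-7.2)^2 + (-2.8)^2) = 7.7253
  seg2 = sqrt((6.4)^2 + (0.7)^2) = 6.4382
Total = 14.1635


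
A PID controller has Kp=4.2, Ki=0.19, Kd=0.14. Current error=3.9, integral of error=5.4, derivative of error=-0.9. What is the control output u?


u = Kp*e + Ki*int(e) + Kd*de/dt
= 4.2*3.9 + 0.19*5.4 + 0.14*(-0.9)
= 16.38 + 1.026 + -0.126
= 17.28


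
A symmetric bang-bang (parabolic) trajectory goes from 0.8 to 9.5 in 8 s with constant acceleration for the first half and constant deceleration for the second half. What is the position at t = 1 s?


Symmetric rest-to-rest: each phase covers (pf-p0)/2 in time T/2. 0.5*a*(T/2)^2 = (pf-p0)/2 => a = 4*(pf-p0)/T^2
a = 4*(9.5-0.8)/8^2 = 0.5437
t = 1 is in the acceleration phase (t <= T/2).
p = p0 + 0.5*a*t^2 = 0.8 + 0.5*0.5437*1^2
= 1.0719


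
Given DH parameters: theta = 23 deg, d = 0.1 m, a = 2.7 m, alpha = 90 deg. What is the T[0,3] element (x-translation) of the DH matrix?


T[0,3] = a * cos(theta)
= 2.7 * cos(23 deg)
= 2.7 * 0.9205
= 2.4854


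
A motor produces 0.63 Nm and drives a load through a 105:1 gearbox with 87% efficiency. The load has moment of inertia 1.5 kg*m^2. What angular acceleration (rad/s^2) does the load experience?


tau_out = tau_motor * N * eta
= 0.63 * 105 * 0.87 = 57.5505 Nm
alpha = tau_out / I = 57.5505 / 1.5
= 38.367 rad/s^2


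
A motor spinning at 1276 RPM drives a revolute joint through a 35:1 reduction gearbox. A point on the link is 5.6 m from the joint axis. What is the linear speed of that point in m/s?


omega_motor = 1276 * 2*pi/60 = 133.6224 rad/s
omega_joint = omega_motor / 35 = 3.8178 rad/s
v = omega_joint * r = 3.8178 * 5.6
= 21.3796 m/s


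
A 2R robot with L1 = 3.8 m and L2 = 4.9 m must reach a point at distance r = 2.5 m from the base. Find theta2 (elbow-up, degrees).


cos(theta2) = (r^2 - L1^2 - L2^2) / (2*L1*L2)
cos(theta2) = (6.25 - 14.44 - 24.01) / 37.24
cos(theta2) = -0.864662
theta2 = 149.8441 degrees


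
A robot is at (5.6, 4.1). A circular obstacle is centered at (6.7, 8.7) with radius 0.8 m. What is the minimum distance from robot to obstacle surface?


center_dist = sqrt((5.6-6.7)^2 + (4.1-8.7)^2)
= sqrt(1.21 + 21.16)
= 4.7297
min_dist = center_dist - radius = 4.7297 - 0.8 = 3.9297 m


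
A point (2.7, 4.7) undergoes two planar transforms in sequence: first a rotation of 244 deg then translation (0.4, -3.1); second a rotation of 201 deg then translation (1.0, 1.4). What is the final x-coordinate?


After transform 1:
x1 = cos(244)*2.7 - sin(244)*4.7 + 0.4 = 3.4407
y1 = sin(244)*2.7 + cos(244)*4.7 + -3.1 = -7.5871
After transform 2:
x2 = cos(201)*3.4407 - sin(201)*-7.5871 + 1.0
= -4.9312


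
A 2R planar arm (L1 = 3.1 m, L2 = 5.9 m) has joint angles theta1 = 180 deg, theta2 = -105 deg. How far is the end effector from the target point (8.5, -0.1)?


End effector via forward kinematics:
x = L1*cos(t1) + L2*cos(t1+t2) = -1.573
y = L1*sin(t1) + L2*sin(t1+t2) = 5.699
Distance to target:
d = sqrt((8.5 - -1.573)^2 + (-0.1 - 5.699)^2)
= sqrt(101.4647 + 33.628)
= 11.6229 m


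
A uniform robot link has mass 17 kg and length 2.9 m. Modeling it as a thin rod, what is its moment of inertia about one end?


I = (1/3) * m * L^2
= (1/3) * 17 * 2.9^2
= 0.333333 * 17 * 8.41
= 47.6567 kg*m^2


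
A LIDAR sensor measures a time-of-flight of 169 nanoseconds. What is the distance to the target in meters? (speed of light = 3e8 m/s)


tof = 169 ns = 1.69e-07 s
dist = c * tof / 2
= 3e8 * 1.69e-07 / 2
= 25.35 m


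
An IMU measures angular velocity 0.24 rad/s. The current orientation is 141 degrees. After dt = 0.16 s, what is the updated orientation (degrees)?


delta_theta = w * dt = 0.24 * 0.16 = 0.0384 rad
= 2.2002 deg
theta_new = 141 + 2.2002 = 143.2002 deg


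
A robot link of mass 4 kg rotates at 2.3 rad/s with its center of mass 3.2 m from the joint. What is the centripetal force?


F = m * omega^2 * r
= 4 * 2.3^2 * 3.2
= 4 * 5.29 * 3.2
= 67.712 N


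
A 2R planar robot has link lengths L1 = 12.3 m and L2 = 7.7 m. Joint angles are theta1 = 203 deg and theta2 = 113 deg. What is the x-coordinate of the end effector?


Convert angles to radians: theta1 = 3.543, theta2 = 1.9722
x = L1*cos(theta1) + L2*cos(theta1+theta2)
x = -11.3222 + 5.5389
x = -5.7833


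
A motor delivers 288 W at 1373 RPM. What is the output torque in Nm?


omega = 1373 * 2*pi/60 = 143.7802 rad/s
tau = P / omega = 288 / 143.7802
= 2.0031 Nm


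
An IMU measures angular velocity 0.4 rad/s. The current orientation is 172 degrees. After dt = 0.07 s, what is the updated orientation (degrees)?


delta_theta = w * dt = 0.4 * 0.07 = 0.028 rad
= 1.6043 deg
theta_new = 172 + 1.6043 = 173.6043 deg


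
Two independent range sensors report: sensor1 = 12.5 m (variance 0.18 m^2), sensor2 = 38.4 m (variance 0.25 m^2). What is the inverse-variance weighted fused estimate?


w1 = (1/var1) / (1/var1 + 1/var2)
   = 5.5556 / (5.5556 + 4.0) = 0.5814
w2 = 1 - w1 = 0.4186
fused = w1*s1 + w2*s2 = 7.2674 + 16.0744
= 23.3419 m


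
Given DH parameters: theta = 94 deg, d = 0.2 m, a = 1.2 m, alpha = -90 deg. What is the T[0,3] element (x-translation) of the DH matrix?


T[0,3] = a * cos(theta)
= 1.2 * cos(94 deg)
= 1.2 * -0.0698
= -0.0837


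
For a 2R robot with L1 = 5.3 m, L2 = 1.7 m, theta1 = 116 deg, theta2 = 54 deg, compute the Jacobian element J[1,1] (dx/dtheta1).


J[1,1] = -L1*sin(t1) - L2*sin(t1+t2)
= -5.3*sin(116) - 1.7*sin(170)
= -5.0588


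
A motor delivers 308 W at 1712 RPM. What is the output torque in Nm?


omega = 1712 * 2*pi/60 = 179.2802 rad/s
tau = P / omega = 308 / 179.2802
= 1.718 Nm


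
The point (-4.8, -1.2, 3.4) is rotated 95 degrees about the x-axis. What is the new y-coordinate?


Rotation about x-axis: y' = y*cos(theta) - z*sin(theta)
= -1.2 * -0.0872 - 3.4 * 0.9962
= -3.2825


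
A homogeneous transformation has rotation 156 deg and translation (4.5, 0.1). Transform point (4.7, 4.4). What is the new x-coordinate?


x' = cos(theta)*px - sin(theta)*py + tx
= -0.9135*4.7 - 0.4067*4.4 + 4.5
= -1.5833


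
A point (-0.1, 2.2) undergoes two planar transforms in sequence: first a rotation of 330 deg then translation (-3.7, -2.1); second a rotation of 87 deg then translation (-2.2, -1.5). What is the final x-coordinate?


After transform 1:
x1 = cos(330)*-0.1 - sin(330)*2.2 + -3.7 = -2.6866
y1 = sin(330)*-0.1 + cos(330)*2.2 + -2.1 = -0.1447
After transform 2:
x2 = cos(87)*-2.6866 - sin(87)*-0.1447 + -2.2
= -2.1961


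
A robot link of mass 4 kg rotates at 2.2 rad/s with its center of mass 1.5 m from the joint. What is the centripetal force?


F = m * omega^2 * r
= 4 * 2.2^2 * 1.5
= 4 * 4.84 * 1.5
= 29.04 N


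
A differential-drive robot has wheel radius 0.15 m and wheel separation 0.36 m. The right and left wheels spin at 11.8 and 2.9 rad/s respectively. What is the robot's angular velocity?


vR = r*wR = 0.15*11.8 = 1.77 m/s
vL = r*wL = 0.15*2.9 = 0.435 m/s
v = (vR+vL)/2 = 1.1025 m/s
omega = (vR-vL)/L = 3.7083 rad/s
angular velocity = 3.7083 rad/s


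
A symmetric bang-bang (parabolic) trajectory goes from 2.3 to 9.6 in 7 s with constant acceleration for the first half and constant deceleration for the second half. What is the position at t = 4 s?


Symmetric rest-to-rest: each phase covers (pf-p0)/2 in time T/2. 0.5*a*(T/2)^2 = (pf-p0)/2 => a = 4*(pf-p0)/T^2
a = 4*(9.6-2.3)/7^2 = 0.5959
t = 4 is in the deceleration phase (t > T/2).
p = pf - 0.5*a*(T-t)^2 = 9.6 - 0.5*0.5959*3^2
= 6.9184


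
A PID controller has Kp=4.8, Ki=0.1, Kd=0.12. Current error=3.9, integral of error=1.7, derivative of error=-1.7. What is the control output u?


u = Kp*e + Ki*int(e) + Kd*de/dt
= 4.8*3.9 + 0.1*1.7 + 0.12*(-1.7)
= 18.72 + 0.17 + -0.204
= 18.686


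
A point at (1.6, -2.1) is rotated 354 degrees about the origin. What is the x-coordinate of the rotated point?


x' = x*cos(theta) - y*sin(theta)
cos(354 deg) = 0.9945, sin(354 deg) = -0.1045
x' = 1.6 * 0.9945 - -2.1 * -0.1045
= 1.5912 - 0.2195
= 1.3717


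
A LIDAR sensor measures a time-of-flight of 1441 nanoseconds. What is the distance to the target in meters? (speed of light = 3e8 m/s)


tof = 1441 ns = 1.441e-06 s
dist = c * tof / 2
= 3e8 * 1.441e-06 / 2
= 216.15 m


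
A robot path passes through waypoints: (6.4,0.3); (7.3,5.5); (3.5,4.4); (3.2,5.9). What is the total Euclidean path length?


Segment lengths:
  seg1 = sqrt((0.9)^2 + (5.2)^2) = 5.2773
  seg2 = sqrt((-3.8)^2 + (-1.1)^2) = 3.956
  seg3 = sqrt((-0.3)^2 + (1.5)^2) = 1.5297
Total = 10.763


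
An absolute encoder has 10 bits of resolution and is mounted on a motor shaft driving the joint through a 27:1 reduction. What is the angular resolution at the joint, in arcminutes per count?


counts = 2^10 = 1024
effective counts at joint = 1024 * 27 = 27648
resolution = 360*60 / 27648
= 0.7812 arcmin/count


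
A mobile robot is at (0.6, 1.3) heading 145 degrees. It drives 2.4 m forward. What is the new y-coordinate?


y_new = y0 + d*sin(theta)
= 1.3 + 2.4*sin(145)
= 1.3 + 1.3766
= 2.6766


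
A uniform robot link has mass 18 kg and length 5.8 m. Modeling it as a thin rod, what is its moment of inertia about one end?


I = (1/3) * m * L^2
= (1/3) * 18 * 5.8^2
= 0.333333 * 18 * 33.64
= 201.84 kg*m^2


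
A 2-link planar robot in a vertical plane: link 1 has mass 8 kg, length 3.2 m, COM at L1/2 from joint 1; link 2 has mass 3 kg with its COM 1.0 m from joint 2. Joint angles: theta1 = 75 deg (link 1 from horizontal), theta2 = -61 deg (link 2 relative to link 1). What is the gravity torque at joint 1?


Horizontal distance from joint 1 to link-1 COM:
  x_c1 = (L1/2)*cos(t1) = 1.6 * 0.2588 = 0.4141 m
Horizontal distance from joint 1 to link-2 COM:
  x_c2 = L1*cos(t1) + Lc2*cos(t1+t2)
       = 3.2*0.2588 + 1.0*0.9703 = 1.7985 m
tau1 = m1*g*x_c1 + m2*g*x_c2
     = 8*9.81*0.4141 + 3*9.81*1.7985
     = 32.4994 + 52.9303
     = 85.4297 Nm


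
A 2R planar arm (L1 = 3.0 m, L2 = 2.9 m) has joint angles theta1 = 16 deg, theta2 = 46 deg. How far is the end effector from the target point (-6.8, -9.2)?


End effector via forward kinematics:
x = L1*cos(t1) + L2*cos(t1+t2) = 4.2453
y = L1*sin(t1) + L2*sin(t1+t2) = 3.3875
Distance to target:
d = sqrt((-6.8 - 4.2453)^2 + (-9.2 - 3.3875)^2)
= sqrt(121.9976 + 158.4442)
= 16.7464 m


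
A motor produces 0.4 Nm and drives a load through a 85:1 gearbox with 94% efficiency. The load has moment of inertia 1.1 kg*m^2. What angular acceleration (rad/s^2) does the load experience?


tau_out = tau_motor * N * eta
= 0.4 * 85 * 0.94 = 31.96 Nm
alpha = tau_out / I = 31.96 / 1.1
= 29.0545 rad/s^2


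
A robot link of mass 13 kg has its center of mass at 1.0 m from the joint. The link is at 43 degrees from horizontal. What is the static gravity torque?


tau = m*g*L*cos(angle)
= 13 * 9.81 * 1.0 * cos(43 deg)
= 13 * 9.81 * 1.0 * 0.7314
= 93.2695 Nm


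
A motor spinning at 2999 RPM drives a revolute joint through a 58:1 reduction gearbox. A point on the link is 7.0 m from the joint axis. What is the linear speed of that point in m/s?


omega_motor = 2999 * 2*pi/60 = 314.0545 rad/s
omega_joint = omega_motor / 58 = 5.4147 rad/s
v = omega_joint * r = 5.4147 * 7.0
= 37.9031 m/s


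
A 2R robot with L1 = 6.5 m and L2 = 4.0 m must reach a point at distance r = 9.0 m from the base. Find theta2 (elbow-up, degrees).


cos(theta2) = (r^2 - L1^2 - L2^2) / (2*L1*L2)
cos(theta2) = (81.0 - 42.25 - 16.0) / 52.0
cos(theta2) = 0.4375
theta2 = 64.0555 degrees


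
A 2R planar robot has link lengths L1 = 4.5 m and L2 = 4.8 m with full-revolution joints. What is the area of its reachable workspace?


r_max = L1 + L2 = 9.3 m
r_min = |L1 - L2| = 0.3 m
Area = pi*(r_max^2 - r_min^2)
= pi*(86.49 - 0.09)
= pi * 86.4
= 271.4336 m^2


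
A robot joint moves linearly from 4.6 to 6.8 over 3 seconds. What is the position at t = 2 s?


s = t/T = 2/3 = 0.6667
p(t) = p0 + (pf-p0)*s
= 4.6 + (6.8 - 4.6) * 0.6667
= 6.0667


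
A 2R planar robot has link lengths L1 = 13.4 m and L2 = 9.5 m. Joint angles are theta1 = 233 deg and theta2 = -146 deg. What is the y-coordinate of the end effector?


Convert angles to radians: theta1 = 4.0666, theta2 = -2.5482
y = L1*sin(theta1) + L2*sin(theta1+theta2)
y = -10.7017 + 9.487
y = -1.2147


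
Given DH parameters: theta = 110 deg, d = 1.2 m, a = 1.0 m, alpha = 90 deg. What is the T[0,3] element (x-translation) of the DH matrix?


T[0,3] = a * cos(theta)
= 1.0 * cos(110 deg)
= 1.0 * -0.342
= -0.342


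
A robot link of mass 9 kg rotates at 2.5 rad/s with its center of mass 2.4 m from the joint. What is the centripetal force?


F = m * omega^2 * r
= 9 * 2.5^2 * 2.4
= 9 * 6.25 * 2.4
= 135.0 N


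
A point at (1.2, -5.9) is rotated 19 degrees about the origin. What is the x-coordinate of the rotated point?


x' = x*cos(theta) - y*sin(theta)
cos(19 deg) = 0.9455, sin(19 deg) = 0.3256
x' = 1.2 * 0.9455 - -5.9 * 0.3256
= 1.1346 - -1.9209
= 3.0555


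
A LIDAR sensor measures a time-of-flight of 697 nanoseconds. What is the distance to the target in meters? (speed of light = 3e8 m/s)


tof = 697 ns = 6.97e-07 s
dist = c * tof / 2
= 3e8 * 6.97e-07 / 2
= 104.55 m


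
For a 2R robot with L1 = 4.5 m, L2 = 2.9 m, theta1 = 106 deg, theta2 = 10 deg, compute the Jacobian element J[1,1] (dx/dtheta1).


J[1,1] = -L1*sin(t1) - L2*sin(t1+t2)
= -4.5*sin(106) - 2.9*sin(116)
= -6.9322


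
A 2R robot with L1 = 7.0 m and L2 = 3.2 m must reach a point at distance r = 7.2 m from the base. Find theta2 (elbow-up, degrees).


cos(theta2) = (r^2 - L1^2 - L2^2) / (2*L1*L2)
cos(theta2) = (51.84 - 49.0 - 10.24) / 44.8
cos(theta2) = -0.165179
theta2 = 99.5076 degrees


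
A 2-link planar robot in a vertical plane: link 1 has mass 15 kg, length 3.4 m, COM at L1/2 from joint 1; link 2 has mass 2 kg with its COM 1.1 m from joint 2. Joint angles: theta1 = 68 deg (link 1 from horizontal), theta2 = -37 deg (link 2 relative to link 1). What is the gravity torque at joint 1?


Horizontal distance from joint 1 to link-1 COM:
  x_c1 = (L1/2)*cos(t1) = 1.7 * 0.3746 = 0.6368 m
Horizontal distance from joint 1 to link-2 COM:
  x_c2 = L1*cos(t1) + Lc2*cos(t1+t2)
       = 3.4*0.3746 + 1.1*0.8572 = 2.2165 m
tau1 = m1*g*x_c1 + m2*g*x_c2
     = 15*9.81*0.6368 + 2*9.81*2.2165
     = 93.7097 + 43.4886
     = 137.1984 Nm


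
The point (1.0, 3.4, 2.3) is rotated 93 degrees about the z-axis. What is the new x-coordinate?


Rotation about z-axis: x' = x*cos(theta) - y*sin(theta)
= 1.0 * -0.0523 - 3.4 * 0.9986
= -3.4477


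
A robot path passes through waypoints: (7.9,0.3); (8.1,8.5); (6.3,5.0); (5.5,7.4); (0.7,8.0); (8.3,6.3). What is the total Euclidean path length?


Segment lengths:
  seg1 = sqrt((0.2)^2 + (8.2)^2) = 8.2024
  seg2 = sqrt((-1.8)^2 + (-3.5)^2) = 3.9357
  seg3 = sqrt((-0.8)^2 + (2.4)^2) = 2.5298
  seg4 = sqrt((-4.8)^2 + (0.6)^2) = 4.8374
  seg5 = sqrt((7.6)^2 + (-1.7)^2) = 7.7878
Total = 27.2932


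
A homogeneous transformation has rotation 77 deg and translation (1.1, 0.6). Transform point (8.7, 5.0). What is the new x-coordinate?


x' = cos(theta)*px - sin(theta)*py + tx
= 0.225*8.7 - 0.9744*5.0 + 1.1
= -1.8148


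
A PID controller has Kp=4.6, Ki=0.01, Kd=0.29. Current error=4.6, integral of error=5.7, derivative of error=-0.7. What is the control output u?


u = Kp*e + Ki*int(e) + Kd*de/dt
= 4.6*4.6 + 0.01*5.7 + 0.29*(-0.7)
= 21.16 + 0.057 + -0.203
= 21.014


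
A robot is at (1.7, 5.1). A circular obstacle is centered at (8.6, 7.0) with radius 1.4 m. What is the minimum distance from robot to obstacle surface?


center_dist = sqrt((1.7-8.6)^2 + (5.1-7.0)^2)
= sqrt(47.61 + 3.61)
= 7.1568
min_dist = center_dist - radius = 7.1568 - 1.4 = 5.7568 m


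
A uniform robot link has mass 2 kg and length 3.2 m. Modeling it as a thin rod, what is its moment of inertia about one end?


I = (1/3) * m * L^2
= (1/3) * 2 * 3.2^2
= 0.333333 * 2 * 10.24
= 6.8267 kg*m^2


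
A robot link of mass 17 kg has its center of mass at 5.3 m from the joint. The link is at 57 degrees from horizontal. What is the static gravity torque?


tau = m*g*L*cos(angle)
= 17 * 9.81 * 5.3 * cos(57 deg)
= 17 * 9.81 * 5.3 * 0.5446
= 481.3961 Nm


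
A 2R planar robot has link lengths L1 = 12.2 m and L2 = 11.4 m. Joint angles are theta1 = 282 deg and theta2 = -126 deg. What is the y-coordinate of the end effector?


Convert angles to radians: theta1 = 4.9218, theta2 = -2.1991
y = L1*sin(theta1) + L2*sin(theta1+theta2)
y = -11.9334 + 4.6368
y = -7.2966


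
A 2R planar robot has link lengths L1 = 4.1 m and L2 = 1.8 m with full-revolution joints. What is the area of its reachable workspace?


r_max = L1 + L2 = 5.9 m
r_min = |L1 - L2| = 2.3 m
Area = pi*(r_max^2 - r_min^2)
= pi*(34.81 - 5.29)
= pi * 29.52
= 92.7398 m^2


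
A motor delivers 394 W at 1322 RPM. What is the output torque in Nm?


omega = 1322 * 2*pi/60 = 138.4395 rad/s
tau = P / omega = 394 / 138.4395
= 2.846 Nm


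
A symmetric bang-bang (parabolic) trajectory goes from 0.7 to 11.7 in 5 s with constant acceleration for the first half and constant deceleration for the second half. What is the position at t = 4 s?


Symmetric rest-to-rest: each phase covers (pf-p0)/2 in time T/2. 0.5*a*(T/2)^2 = (pf-p0)/2 => a = 4*(pf-p0)/T^2
a = 4*(11.7-0.7)/5^2 = 1.76
t = 4 is in the deceleration phase (t > T/2).
p = pf - 0.5*a*(T-t)^2 = 11.7 - 0.5*1.76*1^2
= 10.82


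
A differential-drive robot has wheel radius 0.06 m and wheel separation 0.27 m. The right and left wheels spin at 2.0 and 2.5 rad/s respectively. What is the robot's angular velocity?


vR = r*wR = 0.06*2.0 = 0.12 m/s
vL = r*wL = 0.06*2.5 = 0.15 m/s
v = (vR+vL)/2 = 0.135 m/s
omega = (vR-vL)/L = -0.1111 rad/s
angular velocity = -0.1111 rad/s


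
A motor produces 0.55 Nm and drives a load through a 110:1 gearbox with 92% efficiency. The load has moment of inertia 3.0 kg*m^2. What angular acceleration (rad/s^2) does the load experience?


tau_out = tau_motor * N * eta
= 0.55 * 110 * 0.92 = 55.66 Nm
alpha = tau_out / I = 55.66 / 3.0
= 18.5533 rad/s^2


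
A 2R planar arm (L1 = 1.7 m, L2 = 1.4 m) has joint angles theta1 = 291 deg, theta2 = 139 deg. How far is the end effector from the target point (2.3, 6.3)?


End effector via forward kinematics:
x = L1*cos(t1) + L2*cos(t1+t2) = 1.0881
y = L1*sin(t1) + L2*sin(t1+t2) = -0.2715
Distance to target:
d = sqrt((2.3 - 1.0881)^2 + (6.3 - -0.2715)^2)
= sqrt(1.4688 + 43.1848)
= 6.6823 m


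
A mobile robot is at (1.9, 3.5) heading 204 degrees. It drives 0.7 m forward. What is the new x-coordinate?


x_new = x0 + d*cos(theta)
= 1.9 + 0.7*cos(204)
= 1.9 + -0.6395
= 1.2605


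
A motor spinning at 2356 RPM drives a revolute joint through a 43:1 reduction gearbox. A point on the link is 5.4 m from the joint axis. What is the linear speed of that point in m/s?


omega_motor = 2356 * 2*pi/60 = 246.7197 rad/s
omega_joint = omega_motor / 43 = 5.7377 rad/s
v = omega_joint * r = 5.7377 * 5.4
= 30.9834 m/s


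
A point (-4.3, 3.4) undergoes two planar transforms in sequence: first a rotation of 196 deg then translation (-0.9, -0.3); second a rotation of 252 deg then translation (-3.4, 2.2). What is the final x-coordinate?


After transform 1:
x1 = cos(196)*-4.3 - sin(196)*3.4 + -0.9 = 4.1706
y1 = sin(196)*-4.3 + cos(196)*3.4 + -0.3 = -2.383
After transform 2:
x2 = cos(252)*4.1706 - sin(252)*-2.383 + -3.4
= -6.9552


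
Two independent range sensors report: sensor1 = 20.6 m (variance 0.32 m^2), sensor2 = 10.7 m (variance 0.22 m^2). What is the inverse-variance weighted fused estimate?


w1 = (1/var1) / (1/var1 + 1/var2)
   = 3.125 / (3.125 + 4.5455) = 0.4074
w2 = 1 - w1 = 0.5926
fused = w1*s1 + w2*s2 = 8.3926 + 6.3407
= 14.7333 m


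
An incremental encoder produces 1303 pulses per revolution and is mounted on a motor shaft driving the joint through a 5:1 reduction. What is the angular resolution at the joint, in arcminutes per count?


counts per rev = 1303
effective counts at joint = 1303 * 5 = 6515
resolution = 360*60 / 6515
= 3.3154 arcmin/count


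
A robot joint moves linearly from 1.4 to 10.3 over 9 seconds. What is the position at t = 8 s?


s = t/T = 8/9 = 0.8889
p(t) = p0 + (pf-p0)*s
= 1.4 + (10.3 - 1.4) * 0.8889
= 9.3111


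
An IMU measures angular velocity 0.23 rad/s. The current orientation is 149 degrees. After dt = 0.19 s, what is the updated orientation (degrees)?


delta_theta = w * dt = 0.23 * 0.19 = 0.0437 rad
= 2.5038 deg
theta_new = 149 + 2.5038 = 151.5038 deg


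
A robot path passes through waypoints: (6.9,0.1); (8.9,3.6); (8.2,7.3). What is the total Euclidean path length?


Segment lengths:
  seg1 = sqrt((2.0)^2 + (3.5)^2) = 4.0311
  seg2 = sqrt((-0.7)^2 + (3.7)^2) = 3.7656
Total = 7.7968


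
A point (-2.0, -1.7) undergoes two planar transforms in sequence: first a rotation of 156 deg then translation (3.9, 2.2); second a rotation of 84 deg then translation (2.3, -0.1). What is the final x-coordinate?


After transform 1:
x1 = cos(156)*-2.0 - sin(156)*-1.7 + 3.9 = 6.4185
y1 = sin(156)*-2.0 + cos(156)*-1.7 + 2.2 = 2.9396
After transform 2:
x2 = cos(84)*6.4185 - sin(84)*2.9396 + 2.3
= 0.0475


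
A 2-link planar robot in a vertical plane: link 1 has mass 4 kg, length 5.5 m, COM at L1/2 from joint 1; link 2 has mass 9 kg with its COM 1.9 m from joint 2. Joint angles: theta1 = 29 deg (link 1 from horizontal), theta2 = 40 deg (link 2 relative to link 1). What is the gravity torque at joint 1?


Horizontal distance from joint 1 to link-1 COM:
  x_c1 = (L1/2)*cos(t1) = 2.75 * 0.8746 = 2.4052 m
Horizontal distance from joint 1 to link-2 COM:
  x_c2 = L1*cos(t1) + Lc2*cos(t1+t2)
       = 5.5*0.8746 + 1.9*0.3584 = 5.4913 m
tau1 = m1*g*x_c1 + m2*g*x_c2
     = 4*9.81*2.4052 + 9*9.81*5.4913
     = 94.3802 + 484.8275
     = 579.2078 Nm


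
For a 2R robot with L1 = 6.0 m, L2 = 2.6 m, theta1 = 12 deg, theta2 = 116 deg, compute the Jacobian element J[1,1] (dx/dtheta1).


J[1,1] = -L1*sin(t1) - L2*sin(t1+t2)
= -6.0*sin(12) - 2.6*sin(128)
= -3.2963


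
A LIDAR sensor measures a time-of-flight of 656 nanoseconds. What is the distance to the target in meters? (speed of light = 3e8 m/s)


tof = 656 ns = 6.56e-07 s
dist = c * tof / 2
= 3e8 * 6.56e-07 / 2
= 98.4 m


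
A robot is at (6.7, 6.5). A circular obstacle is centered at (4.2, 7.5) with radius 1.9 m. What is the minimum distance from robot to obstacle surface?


center_dist = sqrt((6.7-4.2)^2 + (6.5-7.5)^2)
= sqrt(6.25 + 1.0)
= 2.6926
min_dist = center_dist - radius = 2.6926 - 1.9 = 0.7926 m


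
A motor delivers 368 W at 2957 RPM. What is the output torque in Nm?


omega = 2957 * 2*pi/60 = 309.6563 rad/s
tau = P / omega = 368 / 309.6563
= 1.1884 Nm


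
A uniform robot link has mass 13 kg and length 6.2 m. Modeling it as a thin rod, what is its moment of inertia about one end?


I = (1/3) * m * L^2
= (1/3) * 13 * 6.2^2
= 0.333333 * 13 * 38.44
= 166.5733 kg*m^2


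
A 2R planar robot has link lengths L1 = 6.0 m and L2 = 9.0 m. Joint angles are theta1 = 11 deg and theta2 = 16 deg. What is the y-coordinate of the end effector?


Convert angles to radians: theta1 = 0.192, theta2 = 0.2793
y = L1*sin(theta1) + L2*sin(theta1+theta2)
y = 1.1449 + 4.0859
y = 5.2308


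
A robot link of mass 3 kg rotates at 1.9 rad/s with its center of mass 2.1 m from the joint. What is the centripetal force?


F = m * omega^2 * r
= 3 * 1.9^2 * 2.1
= 3 * 3.61 * 2.1
= 22.743 N


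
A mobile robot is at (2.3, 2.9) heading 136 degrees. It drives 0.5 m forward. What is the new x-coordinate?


x_new = x0 + d*cos(theta)
= 2.3 + 0.5*cos(136)
= 2.3 + -0.3597
= 1.9403


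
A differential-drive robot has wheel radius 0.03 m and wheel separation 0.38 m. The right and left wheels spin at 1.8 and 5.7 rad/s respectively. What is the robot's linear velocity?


vR = r*wR = 0.03*1.8 = 0.054 m/s
vL = r*wL = 0.03*5.7 = 0.171 m/s
v = (vR+vL)/2 = 0.1125 m/s
omega = (vR-vL)/L = -0.3079 rad/s
linear velocity = 0.1125 m/s


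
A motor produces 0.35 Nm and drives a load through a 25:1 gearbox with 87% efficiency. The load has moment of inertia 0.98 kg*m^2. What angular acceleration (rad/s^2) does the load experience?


tau_out = tau_motor * N * eta
= 0.35 * 25 * 0.87 = 7.6125 Nm
alpha = tau_out / I = 7.6125 / 0.98
= 7.7679 rad/s^2


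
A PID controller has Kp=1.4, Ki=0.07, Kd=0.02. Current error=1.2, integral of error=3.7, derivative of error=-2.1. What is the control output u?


u = Kp*e + Ki*int(e) + Kd*de/dt
= 1.4*1.2 + 0.07*3.7 + 0.02*(-2.1)
= 1.68 + 0.259 + -0.042
= 1.897


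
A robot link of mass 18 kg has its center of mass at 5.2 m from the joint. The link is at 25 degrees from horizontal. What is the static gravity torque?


tau = m*g*L*cos(angle)
= 18 * 9.81 * 5.2 * cos(25 deg)
= 18 * 9.81 * 5.2 * 0.9063
= 832.1863 Nm


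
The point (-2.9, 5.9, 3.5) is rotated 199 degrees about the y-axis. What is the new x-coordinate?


Rotation about y-axis: x' = x*cos(theta) + z*sin(theta)
= -2.9 * -0.9455 + 3.5 * -0.3256
= 1.6025


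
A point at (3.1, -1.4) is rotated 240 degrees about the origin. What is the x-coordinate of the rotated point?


x' = x*cos(theta) - y*sin(theta)
cos(240 deg) = -0.5, sin(240 deg) = -0.866
x' = 3.1 * -0.5 - -1.4 * -0.866
= -1.55 - 1.2124
= -2.7624


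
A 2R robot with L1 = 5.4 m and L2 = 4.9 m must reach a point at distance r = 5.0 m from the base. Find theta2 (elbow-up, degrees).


cos(theta2) = (r^2 - L1^2 - L2^2) / (2*L1*L2)
cos(theta2) = (25.0 - 29.16 - 24.01) / 52.92
cos(theta2) = -0.532313
theta2 = 122.1619 degrees


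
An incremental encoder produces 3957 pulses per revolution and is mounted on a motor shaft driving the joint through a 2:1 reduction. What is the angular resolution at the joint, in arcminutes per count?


counts per rev = 3957
effective counts at joint = 3957 * 2 = 7914
resolution = 360*60 / 7914
= 2.7293 arcmin/count
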